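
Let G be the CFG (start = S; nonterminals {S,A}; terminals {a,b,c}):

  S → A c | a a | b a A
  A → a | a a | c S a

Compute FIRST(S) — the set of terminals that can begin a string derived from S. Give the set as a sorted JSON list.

Compute FIRST by fixpoint:
pass 1:
  A via A→a: +{a}
  A via A→c S a: +{c}
  S via S→A c: +{a,c}
  S via S→b a A: +{b}
  FIRST(S)={a,b,c}  FIRST(A)={a,c}
pass 2: (stable)
  FIRST(S)={a,b,c}  FIRST(A)={a,c}

FIRST(S) = ["a", "b", "c"]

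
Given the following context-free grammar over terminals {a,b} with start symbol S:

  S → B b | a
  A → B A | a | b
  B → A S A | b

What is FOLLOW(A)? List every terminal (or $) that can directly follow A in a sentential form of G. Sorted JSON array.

Compute FIRST by fixpoint:
iter 1:
  A via A→a: +{a}
  A via A→b: +{b}
  B via B→A S A: +{a,b}
  S via S→B b: +{a,b}
  FIRST(S)={a,b}  FIRST(A)={a,b}  FIRST(B)={a,b}
iter 2: (no change)
  FIRST(S)={a,b}  FIRST(A)={a,b}  FIRST(B)={a,b}

Compute FOLLOW by fixpoint:
seed FOLLOW(S) with $
iter 1:
  A→B A: FOLLOW(B) ⊇ FIRST(A) = {a,b}; new: +{a,b}
  B→A S A: FOLLOW(A) ⊇ FIRST(S) = {a,b}; new: +{a,b}
  B→A S A: FOLLOW(S) ⊇ FIRST(A) = {a,b}; new: +{a,b}
  S: {$,a,b}  A: {a,b}  B: {a,b}
iter 2: (stable)
  S: {$,a,b}  A: {a,b}  B: {a,b}

FOLLOW(A) = ["a", "b"]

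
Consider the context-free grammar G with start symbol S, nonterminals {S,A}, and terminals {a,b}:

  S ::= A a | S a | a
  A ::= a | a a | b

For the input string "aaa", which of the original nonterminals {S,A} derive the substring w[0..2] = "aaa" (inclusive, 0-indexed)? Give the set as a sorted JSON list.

CNF form of G:
  S -> A T0 | S T0 | a
  A -> T0 T0 | a | b
  T0 -> a

CYK table (by increasing span), restricted to cells inside w[0..2]:
  cell(0,0) a: {A,S,T0}  orig:{A,S}
  cell(1,1) a: {A,S,T0}  orig:{A,S}
  cell(2,2) a: {A,S,T0}  orig:{A,S}
  cell(0,1) aa: {A,S}
  cell(1,2) aa: {A,S}
  cell(0,2) aaa: {S}

Original NTs in T[0,2] deriving "aaa": ["S"]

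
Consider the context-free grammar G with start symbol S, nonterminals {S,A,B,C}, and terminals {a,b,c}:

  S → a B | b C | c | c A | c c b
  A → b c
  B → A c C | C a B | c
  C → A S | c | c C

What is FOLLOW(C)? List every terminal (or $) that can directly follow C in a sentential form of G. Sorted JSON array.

FIRST sets, iterate to fixpoint:
iter 1:
  A via A→b c: +{b}
  B via B→A c C: +{b}
  B via B→c: +{c}
  C via C→A S: +{b}
  C via C→c: +{c}
  S via S→a B: +{a}
  S via S→b C: +{b}
  S via S→c: +{c}
  S: {a,b,c}  A: {b}  B: {b,c}  C: {b,c}
iter 2: (stable)
  S: {a,b,c}  A: {b}  B: {b,c}  C: {b,c}

Compute FOLLOW by fixpoint:
seed FOLLOW(S) with $
round 1:
  B→A c C: FOLLOW(A) ⊇ FIRST(c) = {c}; new: +{c}
  B→C a B: FOLLOW(C) ⊇ FIRST(a) = {a}; new: +{a}
  C→A S: FOLLOW(A) ⊇ FIRST(S) = {a,b,c}; new: +{a,b}
  C→A S: FOLLOW(S) ⊇ FOLLOW(C) ⊇ {a}; new: +{a}
  S→a B: FOLLOW(B) ⊇ FOLLOW(S) ⊇ {$,a}; new: +{$,a}
  S→b C: FOLLOW(C) ⊇ FOLLOW(S) ⊇ {$,a}; new: +{$}
  S→c A: FOLLOW(A) ⊇ FOLLOW(S) ⊇ {$,a}; new: +{$}
  FOLLOW(S)={$,a}  FOLLOW(A)={$,a,b,c}  FOLLOW(B)={$,a}  FOLLOW(C)={$,a}
round 2: done
  FOLLOW(S)={$,a}  FOLLOW(A)={$,a,b,c}  FOLLOW(B)={$,a}  FOLLOW(C)={$,a}

FOLLOW(C) = ["$", "a"]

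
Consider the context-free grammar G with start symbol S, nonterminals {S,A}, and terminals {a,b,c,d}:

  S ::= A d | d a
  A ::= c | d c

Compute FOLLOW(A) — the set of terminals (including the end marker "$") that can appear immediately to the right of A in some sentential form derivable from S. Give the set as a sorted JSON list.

FIRST sets, iterate to fixpoint:
pass 1:
  A via A→c: +{c}
  A via A→d c: +{d}
  S via S→A d: +{c,d}
  S: {c,d}  A: {c,d}
pass 2: (no change)
  S: {c,d}  A: {c,d}

Compute FOLLOW by fixpoint:
initialize: $ ∈ FOLLOW(S)
pass 1:
  S→A d: FOLLOW(A) ⊇ FIRST(d) = {d}; new: +{d}
  S: {$}  A: {d}
pass 2: — fixpoint
  S: {$}  A: {d}

FOLLOW(A) = ["d"]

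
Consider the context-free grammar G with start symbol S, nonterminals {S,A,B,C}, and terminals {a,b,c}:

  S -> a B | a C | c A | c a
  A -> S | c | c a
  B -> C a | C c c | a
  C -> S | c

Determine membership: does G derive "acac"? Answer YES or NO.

Convert to CNF:
  S -> T0 B | T0 C | T1 A | T1 T0
  A -> T0 B | T0 C | T1 A | T1 T0 | c
  B -> C T0 | C X2 | a
  C -> T0 B | T0 C | T1 A | T1 T0 | c
  T0 -> a
  T1 -> c
  X2 -> T1 T1

CYK fill:
  T[0,0] 'a' = {B,T0}  orig:{B}
  T[1,1] 'c' = {A,C,T1}  orig:{A,C}
  T[2,2] 'a' = {B,T0}  orig:{B}
  T[3,3] 'c' = {A,C,T1}  orig:{A,C}
  T[0,1] 'ac' = {A,C,S}
  T[1,2] 'ca' = {A,B,C,S}
  T[2,3] 'ac' = {A,C,S}
  T[0,2] 'aca' = {A,B,C,S}
  T[1,3] 'cac' = {A,C,S}
  T[0,3] 'acac' = {A,C,S}

S ∈ T[0,3] ⇒ YES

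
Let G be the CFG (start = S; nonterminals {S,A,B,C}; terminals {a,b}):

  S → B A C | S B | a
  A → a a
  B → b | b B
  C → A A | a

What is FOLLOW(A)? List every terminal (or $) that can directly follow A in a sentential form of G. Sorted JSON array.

FIRST iteration:
iter 1:
  A via A→a a: +{a}
  B via B→b: +{b}
  C via C→A A: +{a}
  S via S→B A C: +{b}
  S via S→a: +{a}
  FIRST(S)={a,b}  FIRST(A)={a}  FIRST(B)={b}  FIRST(C)={a}
iter 2: (no change)
  FIRST(S)={a,b}  FIRST(A)={a}  FIRST(B)={b}  FIRST(C)={a}

FOLLOW iteration:
seed FOLLOW(S) with $
iter 1:
  C→A A: FOLLOW(A) ⊇ FIRST(A) = {a}; new: +{a}
  S→B A C: FOLLOW(B) ⊇ FIRST(A) = {a}; new: +{a}
  S→B A C: FOLLOW(C) ⊇ FOLLOW(S) ⊇ {$}; new: +{$}
  S→S B: FOLLOW(S) ⊇ FIRST(B) = {b}; new: +{b}
  S→S B: FOLLOW(B) ⊇ FOLLOW(S) ⊇ {$,b}; new: +{$,b}
  FOLLOW[S]={$,b}  FOLLOW[A]={a}  FOLLOW[B]={$,a,b}  FOLLOW[C]={$}
iter 2:
  C→A A: FOLLOW(A) ⊇ FOLLOW(C) ⊇ {$}; new: +{$}
  S→B A C: FOLLOW(C) ⊇ FOLLOW(S) ⊇ {$,b}; new: +{b}
  FOLLOW[S]={$,b}  FOLLOW[A]={$,a}  FOLLOW[B]={$,a,b}  FOLLOW[C]={$,b}
iter 3:
  C→A A: FOLLOW(A) ⊇ FOLLOW(C) ⊇ {$,b}; new: +{b}
  FOLLOW[S]={$,b}  FOLLOW[A]={$,a,b}  FOLLOW[B]={$,a,b}  FOLLOW[C]={$,b}
iter 4: — fixpoint
  FOLLOW[S]={$,b}  FOLLOW[A]={$,a,b}  FOLLOW[B]={$,a,b}  FOLLOW[C]={$,b}

FOLLOW(A) = ["$", "a", "b"]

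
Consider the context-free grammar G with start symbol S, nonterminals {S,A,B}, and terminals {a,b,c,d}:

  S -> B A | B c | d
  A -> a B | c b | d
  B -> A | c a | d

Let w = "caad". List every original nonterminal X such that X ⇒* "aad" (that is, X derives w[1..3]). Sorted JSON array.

CNF form of G:
  S -> B A | B T1 | d
  A -> T0 B | T1 T2 | d
  B -> T0 B | T1 T0 | T1 T2 | d
  T0 -> a
  T1 -> c
  T2 -> b

CYK fill — only the sub-triangle for w[1..3]:
  [1..1]={T0}  "a"  orig:{}
  [2..2]={T0}  "a"  orig:{}
  [3..3]={A,B,S}  "d"
  [1..2]=∅  "aa"
  [2..3]={A,B}  "ad"
  [1..3]={A,B}  "aad"

Original NTs in T[1,3] deriving "aad": ["A", "B"]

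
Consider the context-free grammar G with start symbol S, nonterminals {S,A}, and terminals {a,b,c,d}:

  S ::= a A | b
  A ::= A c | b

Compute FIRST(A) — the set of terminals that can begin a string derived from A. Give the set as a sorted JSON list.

FIRST iteration:
iter 1:
  A via A→b: +{b}
  S via S→a A: +{a}
  S via S→b: +{b}
  S: {a,b}  A: {b}
iter 2: (no change)
  S: {a,b}  A: {b}

FIRST(A) = ["b"]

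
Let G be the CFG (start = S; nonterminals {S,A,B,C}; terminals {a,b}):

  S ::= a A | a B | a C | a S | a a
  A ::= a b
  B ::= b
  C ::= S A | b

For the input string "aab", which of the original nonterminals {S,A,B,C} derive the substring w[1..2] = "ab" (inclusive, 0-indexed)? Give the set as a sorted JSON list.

Convert to CNF:
  S -> T0 A | T0 B | T0 C | T0 S | T0 T0
  A -> T0 T1
  B -> b
  C -> S A | b
  T0 -> a
  T1 -> b

CYK fill — only the sub-triangle for w[1..2]:
  [1..1]={T0}  "a"  orig:{}
  [2..2]={B,C,T1}  "b"  orig:{B,C}
  [1..2]={A,S}  "ab"

Original NTs in T[1,2] deriving "ab": ["A", "S"]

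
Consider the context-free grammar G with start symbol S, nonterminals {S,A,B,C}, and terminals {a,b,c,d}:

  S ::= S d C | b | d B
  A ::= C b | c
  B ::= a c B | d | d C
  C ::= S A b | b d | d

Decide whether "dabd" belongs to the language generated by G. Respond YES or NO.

Convert to CNF:
  S -> S X6 | T3 B | b
  A -> C T0 | c
  B -> T1 X4 | T3 C | d
  C -> S X5 | T0 T3 | d
  T0 -> b
  T1 -> a
  T2 -> c
  T3 -> d
  X4 -> T2 B
  X5 -> A T0
  X6 -> T3 C

CYK fill:
  T[0,0] 'd' = {B,C,T3}  orig:{B,C}
  T[1,1] 'a' = {T1}  orig:{}
  T[2,2] 'b' = {S,T0}  orig:{S}
  T[3,3] 'd' = {B,C,T3}  orig:{B,C}
  T[0,1] 'da' = ∅
  T[1,2] 'ab' = ∅
  T[2,3] 'bd' = {C}
  T[0,2] 'dab' = ∅
  T[1,3] 'abd' = ∅
  T[0,3] 'dabd' = ∅

S ∉ T[0,3] ⇒ NO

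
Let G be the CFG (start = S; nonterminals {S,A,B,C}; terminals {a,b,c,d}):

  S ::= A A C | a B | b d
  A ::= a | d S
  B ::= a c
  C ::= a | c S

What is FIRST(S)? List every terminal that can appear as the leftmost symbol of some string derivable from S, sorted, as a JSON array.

Compute FIRST by fixpoint:
pass 1:
  A via A→a: +{a}
  A via A→d S: +{d}
  B via B→a c: +{a}
  C via C→a: +{a}
  C via C→c S: +{c}
  S via S→A A C: +{a,d}
  S via S→b d: +{b}
  FIRST(S)={a,b,d}  FIRST(A)={a,d}  FIRST(B)={a}  FIRST(C)={a,c}
pass 2: done
  FIRST(S)={a,b,d}  FIRST(A)={a,d}  FIRST(B)={a}  FIRST(C)={a,c}

FIRST(S) = ["a", "b", "d"]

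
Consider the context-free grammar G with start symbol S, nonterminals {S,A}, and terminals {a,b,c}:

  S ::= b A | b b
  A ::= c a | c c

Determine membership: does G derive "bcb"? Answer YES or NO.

Convert to CNF:
  S -> T2 A | T2 T2
  A -> T0 T0 | T0 T1
  T0 -> c
  T1 -> a
  T2 -> b

CYK table (by increasing span):
  [0..0]={T2}  "b"  orig:{}
  [1..1]={T0}  "c"  orig:{}
  [2..2]={T2}  "b"  orig:{}
  [0..1]=∅  "bc"
  [1..2]=∅  "cb"
  [0..2]=∅  "bcb"

S ∉ T[0,2] ⇒ NO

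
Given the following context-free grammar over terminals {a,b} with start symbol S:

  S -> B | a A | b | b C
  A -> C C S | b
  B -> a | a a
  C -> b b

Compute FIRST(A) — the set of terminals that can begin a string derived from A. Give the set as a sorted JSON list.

FIRST sets, iterate to fixpoint:
iter 1:
  A via A→b: +{b}
  B via B→a: +{a}
  C via C→b b: +{b}
  S via S→B: +{a}
  S via S→b: +{b}
  S: {a,b}  A: {b}  B: {a}  C: {b}
iter 2: (stable)
  S: {a,b}  A: {b}  B: {a}  C: {b}

FIRST(A) = ["b"]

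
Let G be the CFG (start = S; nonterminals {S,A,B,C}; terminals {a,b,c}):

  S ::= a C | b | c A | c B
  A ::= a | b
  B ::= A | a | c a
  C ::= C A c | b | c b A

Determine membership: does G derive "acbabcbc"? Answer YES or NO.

CNF form of G:
  S -> T0 A | T0 B | T1 C | b
  A -> a | b
  B -> T0 T1 | a | b
  C -> C X3 | T0 X4 | b
  T0 -> c
  T1 -> a
  T2 -> b
  X3 -> A T0
  X4 -> T2 A

Fill CYK table bottom-up:
  T[0,0] 'a' = {A,B,T1}  orig:{A,B}
  T[1,1] 'c' = {T0}  orig:{}
  T[2,2] 'b' = {A,B,C,S,T2}  orig:{A,B,C,S}
  T[3,3] 'a' = {A,B,T1}  orig:{A,B}
  T[4,4] 'b' = {A,B,C,S,T2}  orig:{A,B,C,S}
  T[5,5] 'c' = {T0}  orig:{}
  T[6,6] 'b' = {A,B,C,S,T2}  orig:{A,B,C,S}
  T[7,7] 'c' = {T0}  orig:{}
  T[0,1] 'ac' = {X3}  orig:{}
  T[1,2] 'cb' = {S}
  T[2,3] 'ba' = {X4}  orig:{}
  T[3,4] 'ab' = {S}
  T[4,5] 'bc' = {X3}  orig:{}
  T[5,6] 'cb' = {S}
  T[6,7] 'bc' = {X3}  orig:{}
  T[0,2] 'acb' = ∅
  T[1,3] 'cba' = {C}
  T[2,4] 'bab' = ∅
  T[3,5] 'abc' = ∅
  T[4,6] 'bcb' = ∅
  T[5,7] 'cbc' = ∅
  T[0,3] 'acba' = {S}
  T[1,4] 'cbab' = ∅
  T[2,5] 'babc' = ∅
  T[3,6] 'abcb' = ∅
  T[4,7] 'bcbc' = ∅
  T[0,4] 'acbab' = ∅
  T[1,5] 'cbabc' = {C}
  T[2,6] 'babcb' = ∅
  T[3,7] 'abcbc' = ∅
  T[0,5] 'acbabc' = {S}
  T[1,6] 'cbabcb' = ∅
  T[2,7] 'babcbc' = ∅
  T[0,6] 'acbabcb' = ∅
  T[1,7] 'cbabcbc' = {C}
  T[0,7] 'acbabcbc' = {S}

S ∈ T[0,7] ⇒ YES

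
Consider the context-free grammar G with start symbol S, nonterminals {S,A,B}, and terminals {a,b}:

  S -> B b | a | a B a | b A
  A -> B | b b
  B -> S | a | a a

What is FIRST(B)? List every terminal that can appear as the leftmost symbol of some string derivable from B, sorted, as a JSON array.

FIRST sets, iterate to fixpoint:
round 1:
  A via A→b b: +{b}
  B via B→a: +{a}
  S via S→B b: +{a}
  S via S→b A: +{b}
  FIRST[S]={a,b}  FIRST[A]={b}  FIRST[B]={a}
round 2:
  A via A→B: +{a}
  B via B→S: +{b}
  FIRST[S]={a,b}  FIRST[A]={a,b}  FIRST[B]={a,b}
round 3: (stable)
  FIRST[S]={a,b}  FIRST[A]={a,b}  FIRST[B]={a,b}

FIRST(B) = ["a", "b"]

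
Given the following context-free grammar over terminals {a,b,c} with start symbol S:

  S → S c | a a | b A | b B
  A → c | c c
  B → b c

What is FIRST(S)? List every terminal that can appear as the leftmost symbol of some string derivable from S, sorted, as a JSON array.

FIRST sets, iterate to fixpoint:
iter 1:
  A via A→c: +{c}
  B via B→b c: +{b}
  S via S→a a: +{a}
  S via S→b A: +{b}
  S: {a,b}  A: {c}  B: {b}
iter 2: (stable)
  S: {a,b}  A: {c}  B: {b}

FIRST(S) = ["a", "b"]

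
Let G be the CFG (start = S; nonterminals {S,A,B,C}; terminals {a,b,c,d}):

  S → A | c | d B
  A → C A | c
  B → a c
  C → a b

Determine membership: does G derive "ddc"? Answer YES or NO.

CNF form of G:
  S -> C A | T3 B | c
  A -> C A | c
  B -> T0 T1
  C -> T0 T2
  T0 -> a
  T1 -> c
  T2 -> b
  T3 -> d

CYK table (by increasing span):
  cell(0,0) d: {T3}  orig:{}
  cell(1,1) d: {T3}  orig:{}
  cell(2,2) c: {A,S,T1}  orig:{A,S}
  cell(0,1) dd: ∅
  cell(1,2) dc: ∅
  cell(0,2) ddc: ∅

S ∉ T[0,2] ⇒ NO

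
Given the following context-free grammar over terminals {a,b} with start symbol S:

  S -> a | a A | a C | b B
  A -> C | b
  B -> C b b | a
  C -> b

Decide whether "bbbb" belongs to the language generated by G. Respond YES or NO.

Convert to CNF:
  S -> T0 B | T1 A | T1 C | a
  A -> b
  B -> C X2 | a
  C -> b
  T0 -> b
  T1 -> a
  X2 -> T0 T0

CYK fill:
  cell(0,0) b: {A,C,T0}  orig:{A,C}
  cell(1,1) b: {A,C,T0}  orig:{A,C}
  cell(2,2) b: {A,C,T0}  orig:{A,C}
  cell(3,3) b: {A,C,T0}  orig:{A,C}
  cell(0,1) bb: {X2}  orig:{}
  cell(1,2) bb: {X2}  orig:{}
  cell(2,3) bb: {X2}  orig:{}
  cell(0,2) bbb: {B}
  cell(1,3) bbb: {B}
  cell(0,3) bbbb: {S}

S ∈ T[0,3] ⇒ YES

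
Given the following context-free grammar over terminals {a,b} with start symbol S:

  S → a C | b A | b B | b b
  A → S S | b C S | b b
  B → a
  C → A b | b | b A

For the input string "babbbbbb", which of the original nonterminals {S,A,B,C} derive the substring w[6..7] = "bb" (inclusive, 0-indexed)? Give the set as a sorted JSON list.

Convert to CNF:
  S -> T0 A | T0 B | T0 T0 | T1 C
  A -> S S | T0 T0 | T0 X2
  B -> a
  C -> A T0 | T0 A | b
  T0 -> b
  T1 -> a
  X2 -> C S

CYK fill, restricted to cells inside w[6..7]:
  [6..6]={C,T0}  "b"  orig:{C}
  [7..7]={C,T0}  "b"  orig:{C}
  [6..7]={A,S}  "bb"

Original NTs in T[6,7] deriving "bb": ["A", "S"]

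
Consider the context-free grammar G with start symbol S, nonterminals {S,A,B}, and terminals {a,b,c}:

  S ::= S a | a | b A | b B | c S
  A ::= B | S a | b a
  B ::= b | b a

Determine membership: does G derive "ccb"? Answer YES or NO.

Convert to CNF:
  S -> S T0 | T1 A | T1 B | T2 S | a
  A -> S T0 | T1 T0 | b
  B -> T1 T0 | b
  T0 -> a
  T1 -> b
  T2 -> c

Fill CYK table bottom-up:
  [0..0]={T2}  "c"  orig:{}
  [1..1]={T2}  "c"  orig:{}
  [2..2]={A,B,T1}  "b"  orig:{A,B}
  [0..1]=∅  "cc"
  [1..2]=∅  "cb"
  [0..2]=∅  "ccb"

S ∉ T[0,2] ⇒ NO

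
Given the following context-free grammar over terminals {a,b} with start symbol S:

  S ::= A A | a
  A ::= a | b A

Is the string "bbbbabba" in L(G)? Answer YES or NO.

CNF form of G:
  S -> A A | a
  A -> T0 A | a
  T0 -> b

CYK table (by increasing span):
  cell(0,0) b: {T0}  orig:{}
  cell(1,1) b: {T0}  orig:{}
  cell(2,2) b: {T0}  orig:{}
  cell(3,3) b: {T0}  orig:{}
  cell(4,4) a: {A,S}
  cell(5,5) b: {T0}  orig:{}
  cell(6,6) b: {T0}  orig:{}
  cell(7,7) a: {A,S}
  cell(0,1) bb: ∅
  cell(1,2) bb: ∅
  cell(2,3) bb: ∅
  cell(3,4) ba: {A}
  cell(4,5) ab: ∅
  cell(5,6) bb: ∅
  cell(6,7) ba: {A}
  cell(0,2) bbb: ∅
  cell(1,3) bbb: ∅
  cell(2,4) bba: {A}
  cell(3,5) bab: ∅
  cell(4,6) abb: ∅
  cell(5,7) bba: {A}
  cell(0,3) bbbb: ∅
  cell(1,4) bbba: {A}
  cell(2,5) bbab: ∅
  cell(3,6) babb: ∅
  cell(4,7) abba: {S}
  cell(0,4) bbbba: {A}
  cell(1,5) bbbab: ∅
  cell(2,6) bbabb: ∅
  cell(3,7) babba: {S}
  cell(0,5) bbbbab: ∅
  cell(1,6) bbbabb: ∅
  cell(2,7) bbabba: {S}
  cell(0,6) bbbbabb: ∅
  cell(1,7) bbbabba: {S}
  cell(0,7) bbbbabba: {S}

S ∈ T[0,7] ⇒ YES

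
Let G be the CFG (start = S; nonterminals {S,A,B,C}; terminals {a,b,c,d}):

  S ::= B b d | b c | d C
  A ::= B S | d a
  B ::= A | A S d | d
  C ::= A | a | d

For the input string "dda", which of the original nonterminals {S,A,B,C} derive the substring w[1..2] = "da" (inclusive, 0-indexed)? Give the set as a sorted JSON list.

CNF form of G:
  S -> B X5 | T0 C | T2 T3
  A -> B S | T0 T1
  B -> A X4 | B S | T0 T1 | d
  C -> B S | T0 T1 | a | d
  T0 -> d
  T1 -> a
  T2 -> b
  T3 -> c
  X4 -> S T0
  X5 -> T2 T0

Fill CYK table bottom-up, restricted to cells inside w[1..2]:
  cell(1,1) d: {B,C,T0}  orig:{B,C}
  cell(2,2) a: {C,T1}  orig:{C}
  cell(1,2) da: {A,B,C,S}

Original NTs in T[1,2] deriving "da": ["A", "B", "C", "S"]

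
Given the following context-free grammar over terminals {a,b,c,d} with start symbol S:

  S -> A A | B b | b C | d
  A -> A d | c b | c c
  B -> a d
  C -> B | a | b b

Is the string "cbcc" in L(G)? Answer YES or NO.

CNF form of G:
  S -> A A | B T2 | T2 C | d
  A -> A T0 | T1 T1 | T1 T2
  B -> T3 T0
  C -> T2 T2 | T3 T0 | a
  T0 -> d
  T1 -> c
  T2 -> b
  T3 -> a

CYK fill:
  T[0,0] 'c' = {T1}  orig:{}
  T[1,1] 'b' = {T2}  orig:{}
  T[2,2] 'c' = {T1}  orig:{}
  T[3,3] 'c' = {T1}  orig:{}
  T[0,1] 'cb' = {A}
  T[1,2] 'bc' = ∅
  T[2,3] 'cc' = {A}
  T[0,2] 'cbc' = ∅
  T[1,3] 'bcc' = ∅
  T[0,3] 'cbcc' = {S}

S ∈ T[0,3] ⇒ YES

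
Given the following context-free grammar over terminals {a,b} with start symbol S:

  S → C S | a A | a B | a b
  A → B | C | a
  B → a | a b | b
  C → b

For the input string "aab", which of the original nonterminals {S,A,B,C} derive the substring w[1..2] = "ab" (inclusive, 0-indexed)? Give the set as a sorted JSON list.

CNF form of G:
  S -> C S | T0 A | T0 B | T0 T1
  A -> T0 T1 | a | b
  B -> T0 T1 | a | b
  C -> b
  T0 -> a
  T1 -> b

CYK table (by increasing span) — only the sub-triangle for w[1..2]:
  [1..1]={A,B,T0}  "a"  orig:{A,B}
  [2..2]={A,B,C,T1}  "b"  orig:{A,B,C}
  [1..2]={A,B,S}  "ab"

Original NTs in T[1,2] deriving "ab": ["A", "B", "S"]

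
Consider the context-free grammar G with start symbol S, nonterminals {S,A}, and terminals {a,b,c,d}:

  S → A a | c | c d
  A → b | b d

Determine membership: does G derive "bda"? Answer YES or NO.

CNF form of G:
  S -> A T2 | T3 T1 | c
  A -> T0 T1 | b
  T0 -> b
  T1 -> d
  T2 -> a
  T3 -> c

Fill CYK table bottom-up:
  cell(0,0) b: {A,T0}  orig:{A}
  cell(1,1) d: {T1}  orig:{}
  cell(2,2) a: {T2}  orig:{}
  cell(0,1) bd: {A}
  cell(1,2) da: ∅
  cell(0,2) bda: {S}

S ∈ T[0,2] ⇒ YES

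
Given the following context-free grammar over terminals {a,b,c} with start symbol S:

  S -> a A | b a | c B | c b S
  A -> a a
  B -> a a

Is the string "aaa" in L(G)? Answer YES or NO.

Convert to CNF:
  S -> T0 A | T1 T0 | T2 B | T2 X3
  A -> T0 T0
  B -> T0 T0
  T0 -> a
  T1 -> b
  T2 -> c
  X3 -> T1 S

Fill CYK table bottom-up:
  cell(0,0) a: {T0}  orig:{}
  cell(1,1) a: {T0}  orig:{}
  cell(2,2) a: {T0}  orig:{}
  cell(0,1) aa: {A,B}
  cell(1,2) aa: {A,B}
  cell(0,2) aaa: {S}

S ∈ T[0,2] ⇒ YES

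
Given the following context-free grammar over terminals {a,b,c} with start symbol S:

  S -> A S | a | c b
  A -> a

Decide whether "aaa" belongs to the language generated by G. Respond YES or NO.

Convert to CNF:
  S -> A S | T0 T1 | a
  A -> a
  T0 -> c
  T1 -> b

CYK fill:
  cell(0,0) a: {A,S}
  cell(1,1) a: {A,S}
  cell(2,2) a: {A,S}
  cell(0,1) aa: {S}
  cell(1,2) aa: {S}
  cell(0,2) aaa: {S}

S ∈ T[0,2] ⇒ YES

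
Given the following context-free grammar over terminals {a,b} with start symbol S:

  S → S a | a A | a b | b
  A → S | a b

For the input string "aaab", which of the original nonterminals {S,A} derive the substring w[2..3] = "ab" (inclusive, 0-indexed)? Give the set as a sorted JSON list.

Convert to CNF:
  S -> S T0 | T0 A | T0 T1 | b
  A -> S T0 | T0 A | T0 T1 | b
  T0 -> a
  T1 -> b

CYK table (by increasing span) (cells [i..j] with 2 ≤ i ≤ j ≤ 3 only):
  cell(2,2) a: {T0}  orig:{}
  cell(3,3) b: {A,S,T1}  orig:{A,S}
  cell(2,3) ab: {A,S}

Original NTs in T[2,3] deriving "ab": ["A", "S"]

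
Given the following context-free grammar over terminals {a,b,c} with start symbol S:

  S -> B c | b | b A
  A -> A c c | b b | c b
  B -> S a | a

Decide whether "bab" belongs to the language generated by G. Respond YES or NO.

CNF form of G:
  S -> B T0 | T1 A | b
  A -> A X3 | T0 T1 | T1 T1
  B -> S T2 | a
  T0 -> c
  T1 -> b
  T2 -> a
  X3 -> T0 T0

CYK table (by increasing span):
  [0..0]={S,T1}  "b"  orig:{S}
  [1..1]={B,T2}  "a"  orig:{B}
  [2..2]={S,T1}  "b"  orig:{S}
  [0..1]={B}  "ba"
  [1..2]=∅  "ab"
  [0..2]=∅  "bab"

S ∉ T[0,2] ⇒ NO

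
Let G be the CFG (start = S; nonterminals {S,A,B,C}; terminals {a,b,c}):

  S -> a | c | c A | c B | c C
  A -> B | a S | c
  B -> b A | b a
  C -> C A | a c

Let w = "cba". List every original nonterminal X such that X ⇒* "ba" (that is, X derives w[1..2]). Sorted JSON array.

CNF form of G:
  S -> T2 A | T2 B | T2 C | a | c
  A -> T0 S | T1 A | T1 T0 | c
  B -> T1 A | T1 T0
  C -> C A | T0 T2
  T0 -> a
  T1 -> b
  T2 -> c

Fill CYK table bottom-up — only the sub-triangle for w[1..2]:
  cell(1,1) b: {T1}  orig:{}
  cell(2,2) a: {S,T0}  orig:{S}
  cell(1,2) ba: {A,B}

Original NTs in T[1,2] deriving "ba": ["A", "B"]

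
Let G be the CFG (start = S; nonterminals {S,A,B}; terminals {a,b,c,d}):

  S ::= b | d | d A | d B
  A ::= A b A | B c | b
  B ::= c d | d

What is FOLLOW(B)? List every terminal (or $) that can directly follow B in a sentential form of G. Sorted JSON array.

FIRST sets, iterate to fixpoint:
iter 1:
  A via A→b: +{b}
  B via B→c d: +{c}
  B via B→d: +{d}
  S via S→b: +{b}
  S via S→d: +{d}
  S: {b,d}  A: {b}  B: {c,d}
iter 2:
  A via A→B c: +{c,d}
  S: {b,d}  A: {b,c,d}  B: {c,d}
iter 3: — fixpoint
  S: {b,d}  A: {b,c,d}  B: {c,d}

FOLLOW iteration:
seed FOLLOW(S) with $
[1]
  A→A b A: FOLLOW(A) ⊇ FIRST(b) = {b}; new: +{b}
  A→B c: FOLLOW(B) ⊇ FIRST(c) = {c}; new: +{c}
  S→d A: FOLLOW(A) ⊇ FOLLOW(S) ⊇ {$}; new: +{$}
  S→d B: FOLLOW(B) ⊇ FOLLOW(S) ⊇ {$}; new: +{$}
  FOLLOW[S]={$}  FOLLOW[A]={$,b}  FOLLOW[B]={$,c}
[2] done
  FOLLOW[S]={$}  FOLLOW[A]={$,b}  FOLLOW[B]={$,c}

FOLLOW(B) = ["$", "c"]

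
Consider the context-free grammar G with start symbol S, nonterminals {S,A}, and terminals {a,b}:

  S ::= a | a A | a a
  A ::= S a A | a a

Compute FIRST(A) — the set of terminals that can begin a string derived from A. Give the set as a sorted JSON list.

Compute FIRST by fixpoint:
[1]
  A via A→a a: +{a}
  S via S→a: +{a}
  FIRST[S]={a}  FIRST[A]={a}
[2] done
  FIRST[S]={a}  FIRST[A]={a}

FIRST(A) = ["a"]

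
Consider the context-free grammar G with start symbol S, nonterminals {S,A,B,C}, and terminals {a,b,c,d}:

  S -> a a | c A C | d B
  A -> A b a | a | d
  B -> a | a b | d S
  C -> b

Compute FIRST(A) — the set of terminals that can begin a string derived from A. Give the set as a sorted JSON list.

FIRST iteration:
[1]
  A via A→a: +{a}
  A via A→d: +{d}
  B via B→a: +{a}
  B via B→d S: +{d}
  C via C→b: +{b}
  S via S→a a: +{a}
  S via S→c A C: +{c}
  S via S→d B: +{d}
  FIRST(S)={a,c,d}  FIRST(A)={a,d}  FIRST(B)={a,d}  FIRST(C)={b}
[2] (stable)
  FIRST(S)={a,c,d}  FIRST(A)={a,d}  FIRST(B)={a,d}  FIRST(C)={b}

FIRST(A) = ["a", "d"]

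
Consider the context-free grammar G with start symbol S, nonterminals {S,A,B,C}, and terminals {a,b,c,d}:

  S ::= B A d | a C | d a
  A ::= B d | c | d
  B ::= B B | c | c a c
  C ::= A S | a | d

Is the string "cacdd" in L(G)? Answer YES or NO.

CNF form of G:
  S -> B X4 | T0 T2 | T2 C
  A -> B T0 | c | d
  B -> B B | T1 X3 | c
  C -> A S | a | d
  T0 -> d
  T1 -> c
  T2 -> a
  X3 -> T2 T1
  X4 -> A T0

CYK table (by increasing span):
  cell(0,0) c: {A,B,T1}  orig:{A,B}
  cell(1,1) a: {C,T2}  orig:{C}
  cell(2,2) c: {A,B,T1}  orig:{A,B}
  cell(3,3) d: {A,C,T0}  orig:{A,C}
  cell(4,4) d: {A,C,T0}  orig:{A,C}
  cell(0,1) ca: ∅
  cell(1,2) ac: {X3}  orig:{}
  cell(2,3) cd: {A,X4}  orig:{A}
  cell(3,4) dd: {X4}  orig:{}
  cell(0,2) cac: {B}
  cell(1,3) acd: ∅
  cell(2,4) cdd: {S,X4}  orig:{S}
  cell(0,3) cacd: {A}
  cell(1,4) acdd: ∅
  cell(0,4) cacdd: {S,X4}  orig:{S}

S ∈ T[0,4] ⇒ YES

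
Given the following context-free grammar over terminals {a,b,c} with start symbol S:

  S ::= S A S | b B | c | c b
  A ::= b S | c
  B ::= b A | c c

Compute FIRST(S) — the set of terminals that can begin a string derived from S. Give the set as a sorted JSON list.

FIRST iteration:
pass 1:
  A via A→b S: +{b}
  A via A→c: +{c}
  B via B→b A: +{b}
  B via B→c c: +{c}
  S via S→b B: +{b}
  S via S→c: +{c}
  FIRST(S)={b,c}  FIRST(A)={b,c}  FIRST(B)={b,c}
pass 2: done
  FIRST(S)={b,c}  FIRST(A)={b,c}  FIRST(B)={b,c}

FIRST(S) = ["b", "c"]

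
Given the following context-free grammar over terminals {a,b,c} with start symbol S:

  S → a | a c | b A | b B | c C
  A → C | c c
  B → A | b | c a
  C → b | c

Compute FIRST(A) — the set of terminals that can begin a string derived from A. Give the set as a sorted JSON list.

FIRST iteration:
iter 1:
  A via A→c c: +{c}
  B via B→A: +{c}
  B via B→b: +{b}
  C via C→b: +{b}
  C via C→c: +{c}
  S via S→a: +{a}
  S via S→b A: +{b}
  S via S→c C: +{c}
  FIRST(S)={a,b,c}  FIRST(A)={c}  FIRST(B)={b,c}  FIRST(C)={b,c}
iter 2:
  A via A→C: +{b}
  FIRST(S)={a,b,c}  FIRST(A)={b,c}  FIRST(B)={b,c}  FIRST(C)={b,c}
iter 3: (stable)
  FIRST(S)={a,b,c}  FIRST(A)={b,c}  FIRST(B)={b,c}  FIRST(C)={b,c}

FIRST(A) = ["b", "c"]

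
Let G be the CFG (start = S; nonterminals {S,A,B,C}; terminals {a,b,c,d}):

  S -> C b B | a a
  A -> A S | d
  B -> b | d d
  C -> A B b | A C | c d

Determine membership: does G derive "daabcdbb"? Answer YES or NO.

Convert to CNF:
  S -> C X5 | T3 T3
  A -> A S | d
  B -> T0 T0 | b
  C -> A C | A X4 | T2 T0
  T0 -> d
  T1 -> b
  T2 -> c
  T3 -> a
  X4 -> B T1
  X5 -> T1 B

CYK table (by increasing span):
  [0..0]={A,T0}  "d"  orig:{A}
  [1..1]={T3}  "a"  orig:{}
  [2..2]={T3}  "a"  orig:{}
  [3..3]={B,T1}  "b"  orig:{B}
  [4..4]={T2}  "c"  orig:{}
  [5..5]={A,T0}  "d"  orig:{A}
  [6..6]={B,T1}  "b"  orig:{B}
  [7..7]={B,T1}  "b"  orig:{B}
  [0..1]=∅  "da"
  [1..2]={S}  "aa"
  [2..3]=∅  "ab"
  [3..4]=∅  "bc"
  [4..5]={C}  "cd"
  [5..6]=∅  "db"
  [6..7]={X4,X5}  "bb"  orig:{}
  [0..2]={A}  "daa"
  [1..3]=∅  "aab"
  [2..4]=∅  "abc"
  [3..5]=∅  "bcd"
  [4..6]=∅  "cdb"
  [5..7]={C}  "dbb"
  [0..3]=∅  "daab"
  [1..4]=∅  "aabc"
  [2..5]=∅  "abcd"
  [3..6]=∅  "bcdb"
  [4..7]={S}  "cdbb"
  [0..4]=∅  "daabc"
  [1..5]=∅  "aabcd"
  [2..6]=∅  "abcdb"
  [3..7]=∅  "bcdbb"
  [0..5]=∅  "daabcd"
  [1..6]=∅  "aabcdb"
  [2..7]=∅  "abcdbb"
  [0..6]=∅  "daabcdb"
  [1..7]=∅  "aabcdbb"
  [0..7]=∅  "daabcdbb"

S ∉ T[0,7] ⇒ NO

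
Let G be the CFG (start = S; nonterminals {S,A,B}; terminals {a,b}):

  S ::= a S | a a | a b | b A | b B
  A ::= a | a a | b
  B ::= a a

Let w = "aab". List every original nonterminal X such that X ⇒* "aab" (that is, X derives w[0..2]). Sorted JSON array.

Convert to CNF:
  S -> T0 S | T0 T0 | T0 T1 | T1 A | T1 B
  A -> T0 T0 | a | b
  B -> T0 T0
  T0 -> a
  T1 -> b

CYK fill — only the sub-triangle for w[0..2]:
  [0..0]={A,T0}  "a"  orig:{A}
  [1..1]={A,T0}  "a"  orig:{A}
  [2..2]={A,T1}  "b"  orig:{A}
  [0..1]={A,B,S}  "aa"
  [1..2]={S}  "ab"
  [0..2]={S}  "aab"

Original NTs in T[0,2] deriving "aab": ["S"]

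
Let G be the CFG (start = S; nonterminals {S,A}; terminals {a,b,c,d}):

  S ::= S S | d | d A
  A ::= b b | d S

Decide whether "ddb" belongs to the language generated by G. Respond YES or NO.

Convert to CNF:
  S -> S S | T1 A | d
  A -> T0 T0 | T1 S
  T0 -> b
  T1 -> d

Fill CYK table bottom-up:
  cell(0,0) d: {S,T1}  orig:{S}
  cell(1,1) d: {S,T1}  orig:{S}
  cell(2,2) b: {T0}  orig:{}
  cell(0,1) dd: {A,S}
  cell(1,2) db: ∅
  cell(0,2) ddb: ∅

S ∉ T[0,2] ⇒ NO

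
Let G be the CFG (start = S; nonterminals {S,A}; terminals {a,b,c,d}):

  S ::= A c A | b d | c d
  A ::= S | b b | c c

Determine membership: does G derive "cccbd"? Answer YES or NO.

Convert to CNF:
  S -> A X4 | T0 T2 | T1 T2
  A -> A X3 | T0 T0 | T0 T2 | T1 T1 | T1 T2
  T0 -> c
  T1 -> b
  T2 -> d
  X3 -> T0 A
  X4 -> T0 A

CYK fill:
  [0..0]={T0}  "c"  orig:{}
  [1..1]={T0}  "c"  orig:{}
  [2..2]={T0}  "c"  orig:{}
  [3..3]={T1}  "b"  orig:{}
  [4..4]={T2}  "d"  orig:{}
  [0..1]={A}  "cc"
  [1..2]={A}  "cc"
  [2..3]=∅  "cb"
  [3..4]={A,S}  "bd"
  [0..2]={X3,X4}  "ccc"  orig:{}
  [1..3]=∅  "ccb"
  [2..4]={X3,X4}  "cbd"  orig:{}
  [0..3]=∅  "cccb"
  [1..4]=∅  "ccbd"
  [0..4]={A,S}  "cccbd"

S ∈ T[0,4] ⇒ YES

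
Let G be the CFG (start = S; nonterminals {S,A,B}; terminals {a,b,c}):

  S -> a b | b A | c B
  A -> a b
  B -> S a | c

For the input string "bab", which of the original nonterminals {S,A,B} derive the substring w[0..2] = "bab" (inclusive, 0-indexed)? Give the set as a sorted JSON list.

CNF form of G:
  S -> T0 T1 | T1 A | T2 B
  A -> T0 T1
  B -> S T0 | c
  T0 -> a
  T1 -> b
  T2 -> c

Fill CYK table bottom-up, restricted to cells inside w[0..2]:
  [0..0]={T1}  "b"  orig:{}
  [1..1]={T0}  "a"  orig:{}
  [2..2]={T1}  "b"  orig:{}
  [0..1]=∅  "ba"
  [1..2]={A,S}  "ab"
  [0..2]={S}  "bab"

Original NTs in T[0,2] deriving "bab": ["S"]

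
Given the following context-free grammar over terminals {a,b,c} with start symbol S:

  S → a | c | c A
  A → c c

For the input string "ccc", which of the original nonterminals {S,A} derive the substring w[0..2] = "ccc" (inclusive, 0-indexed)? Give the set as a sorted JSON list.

Convert to CNF:
  S -> T0 A | a | c
  A -> T0 T0
  T0 -> c

CYK fill (cells [i..j] with 0 ≤ i ≤ j ≤ 2 only):
  [0..0]={S,T0}  "c"  orig:{S}
  [1..1]={S,T0}  "c"  orig:{S}
  [2..2]={S,T0}  "c"  orig:{S}
  [0..1]={A}  "cc"
  [1..2]={A}  "cc"
  [0..2]={S}  "ccc"

Original NTs in T[0,2] deriving "ccc": ["S"]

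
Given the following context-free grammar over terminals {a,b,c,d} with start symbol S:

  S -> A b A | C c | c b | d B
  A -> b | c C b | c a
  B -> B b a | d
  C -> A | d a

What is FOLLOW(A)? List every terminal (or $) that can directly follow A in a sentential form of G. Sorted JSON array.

Compute FIRST by fixpoint:
pass 1:
  A via A→b: +{b}
  A via A→c C b: +{c}
  B via B→d: +{d}
  C via C→A: +{b,c}
  C via C→d a: +{d}
  S via S→A b A: +{b,c}
  S via S→C c: +{d}
  S: {b,c,d}  A: {b,c}  B: {d}  C: {b,c,d}
pass 2: done
  S: {b,c,d}  A: {b,c}  B: {d}  C: {b,c,d}

Compute FOLLOW by fixpoint:
FOLLOW(S) := {$}
iter 1:
  A→c C b: FOLLOW(C) ⊇ FIRST(b) = {b}; new: +{b}
  B→B b a: FOLLOW(B) ⊇ FIRST(b) = {b}; new: +{b}
  C→A: FOLLOW(A) ⊇ FOLLOW(C) ⊇ {b}; new: +{b}
  S→A b A: FOLLOW(A) ⊇ FOLLOW(S) ⊇ {$}; new: +{$}
  S→C c: FOLLOW(C) ⊇ FIRST(c) = {c}; new: +{c}
  S→d B: FOLLOW(B) ⊇ FOLLOW(S) ⊇ {$}; new: +{$}
  FOLLOW(S)={$}  FOLLOW(A)={$,b}  FOLLOW(B)={$,b}  FOLLOW(C)={b,c}
iter 2:
  C→A: FOLLOW(A) ⊇ FOLLOW(C) ⊇ {b,c}; new: +{c}
  FOLLOW(S)={$}  FOLLOW(A)={$,b,c}  FOLLOW(B)={$,b}  FOLLOW(C)={b,c}
iter 3: (stable)
  FOLLOW(S)={$}  FOLLOW(A)={$,b,c}  FOLLOW(B)={$,b}  FOLLOW(C)={b,c}

FOLLOW(A) = ["$", "b", "c"]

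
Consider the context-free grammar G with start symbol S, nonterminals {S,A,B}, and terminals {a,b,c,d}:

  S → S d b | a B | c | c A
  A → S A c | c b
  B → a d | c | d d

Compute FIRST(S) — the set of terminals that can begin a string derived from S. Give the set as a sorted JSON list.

FIRST sets, iterate to fixpoint:
[1]
  A via A→c b: +{c}
  B via B→a d: +{a}
  B via B→c: +{c}
  B via B→d d: +{d}
  S via S→a B: +{a}
  S via S→c: +{c}
  FIRST(S)={a,c}  FIRST(A)={c}  FIRST(B)={a,c,d}
[2]
  A via A→S A c: +{a}
  FIRST(S)={a,c}  FIRST(A)={a,c}  FIRST(B)={a,c,d}
[3] (no change)
  FIRST(S)={a,c}  FIRST(A)={a,c}  FIRST(B)={a,c,d}

FIRST(S) = ["a", "c"]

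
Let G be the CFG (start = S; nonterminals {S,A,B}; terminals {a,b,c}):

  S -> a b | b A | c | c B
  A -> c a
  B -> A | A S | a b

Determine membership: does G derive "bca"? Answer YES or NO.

Convert to CNF:
  S -> T0 B | T1 T2 | T2 A | c
  A -> T0 T1
  B -> A S | T0 T1 | T1 T2
  T0 -> c
  T1 -> a
  T2 -> b

Fill CYK table bottom-up:
  [0..0]={T2}  "b"  orig:{}
  [1..1]={S,T0}  "c"  orig:{S}
  [2..2]={T1}  "a"  orig:{}
  [0..1]=∅  "bc"
  [1..2]={A,B}  "ca"
  [0..2]={S}  "bca"

S ∈ T[0,2] ⇒ YES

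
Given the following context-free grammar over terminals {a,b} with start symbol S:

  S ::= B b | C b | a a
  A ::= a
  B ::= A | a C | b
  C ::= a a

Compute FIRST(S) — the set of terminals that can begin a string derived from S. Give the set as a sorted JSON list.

FIRST sets, iterate to fixpoint:
[1]
  A via A→a: +{a}
  B via B→A: +{a}
  B via B→b: +{b}
  C via C→a a: +{a}
  S via S→B b: +{a,b}
  FIRST(S)={a,b}  FIRST(A)={a}  FIRST(B)={a,b}  FIRST(C)={a}
[2] — fixpoint
  FIRST(S)={a,b}  FIRST(A)={a}  FIRST(B)={a,b}  FIRST(C)={a}

FIRST(S) = ["a", "b"]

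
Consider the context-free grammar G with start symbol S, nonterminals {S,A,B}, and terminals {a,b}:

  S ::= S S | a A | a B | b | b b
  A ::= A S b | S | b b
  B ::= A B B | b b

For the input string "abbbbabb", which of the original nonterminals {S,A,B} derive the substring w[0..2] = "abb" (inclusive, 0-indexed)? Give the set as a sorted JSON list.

Convert to CNF:
  S -> S S | T0 T0 | T1 A | T1 B | b
  A -> A X2 | S S | T0 T0 | T1 A | T1 B | b
  B -> A X3 | T0 T0
  T0 -> b
  T1 -> a
  X2 -> S T0
  X3 -> B B

Fill CYK table bottom-up, restricted to cells inside w[0..2]:
  cell(0,0) a: {T1}  orig:{}
  cell(1,1) b: {A,S,T0}  orig:{A,S}
  cell(2,2) b: {A,S,T0}  orig:{A,S}
  cell(0,1) ab: {A,S}
  cell(1,2) bb: {A,B,S,X2}  orig:{A,B,S}
  cell(0,2) abb: {A,S,X2}  orig:{A,S}

Original NTs in T[0,2] deriving "abb": ["A", "S"]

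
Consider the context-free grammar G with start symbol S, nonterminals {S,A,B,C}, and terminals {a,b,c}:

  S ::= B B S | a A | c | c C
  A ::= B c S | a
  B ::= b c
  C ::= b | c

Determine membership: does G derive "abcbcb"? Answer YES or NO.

CNF form of G:
  S -> B X4 | T0 C | T2 A | c
  A -> B X3 | a
  B -> T1 T0
  C -> b | c
  T0 -> c
  T1 -> b
  T2 -> a
  X3 -> T0 S
  X4 -> B S

CYK fill:
  cell(0,0) a: {A,T2}  orig:{A}
  cell(1,1) b: {C,T1}  orig:{C}
  cell(2,2) c: {C,S,T0}  orig:{C,S}
  cell(3,3) b: {C,T1}  orig:{C}
  cell(4,4) c: {C,S,T0}  orig:{C,S}
  cell(5,5) b: {C,T1}  orig:{C}
  cell(0,1) ab: ∅
  cell(1,2) bc: {B}
  cell(2,3) cb: {S}
  cell(3,4) bc: {B}
  cell(4,5) cb: {S}
  cell(0,2) abc: ∅
  cell(1,3) bcb: ∅
  cell(2,4) cbc: ∅
  cell(3,5) bcb: ∅
  cell(0,3) abcb: ∅
  cell(1,4) bcbc: ∅
  cell(2,5) cbcb: ∅
  cell(0,4) abcbc: ∅
  cell(1,5) bcbcb: ∅
  cell(0,5) abcbcb: ∅

S ∉ T[0,5] ⇒ NO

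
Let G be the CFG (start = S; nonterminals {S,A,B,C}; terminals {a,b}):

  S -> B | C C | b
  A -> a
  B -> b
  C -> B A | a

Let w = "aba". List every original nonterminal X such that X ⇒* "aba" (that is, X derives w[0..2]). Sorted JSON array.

Convert to CNF:
  S -> C C | b
  A -> a
  B -> b
  C -> B A | a

CYK table (by increasing span) (cells [i..j] with 0 ≤ i ≤ j ≤ 2 only):
  T[0,0] 'a' = {A,C}
  T[1,1] 'b' = {B,S}
  T[2,2] 'a' = {A,C}
  T[0,1] 'ab' = ∅
  T[1,2] 'ba' = {C}
  T[0,2] 'aba' = {S}

Original NTs in T[0,2] deriving "aba": ["S"]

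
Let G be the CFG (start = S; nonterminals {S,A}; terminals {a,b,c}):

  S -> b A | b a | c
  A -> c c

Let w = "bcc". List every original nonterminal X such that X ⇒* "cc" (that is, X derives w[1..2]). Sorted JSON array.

Convert to CNF:
  S -> T1 A | T1 T2 | c
  A -> T0 T0
  T0 -> c
  T1 -> b
  T2 -> a

CYK fill, restricted to cells inside w[1..2]:
  T[1,1] 'c' = {S,T0}  orig:{S}
  T[2,2] 'c' = {S,T0}  orig:{S}
  T[1,2] 'cc' = {A}

Original NTs in T[1,2] deriving "cc": ["A"]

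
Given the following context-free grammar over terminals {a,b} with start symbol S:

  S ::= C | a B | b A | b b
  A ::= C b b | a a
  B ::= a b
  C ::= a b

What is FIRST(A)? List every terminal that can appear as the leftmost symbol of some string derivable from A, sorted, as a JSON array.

FIRST sets, iterate to fixpoint:
iter 1:
  A via A→a a: +{a}
  B via B→a b: +{a}
  C via C→a b: +{a}
  S via S→C: +{a}
  S via S→b A: +{b}
  FIRST(S)={a,b}  FIRST(A)={a}  FIRST(B)={a}  FIRST(C)={a}
iter 2: (stable)
  FIRST(S)={a,b}  FIRST(A)={a}  FIRST(B)={a}  FIRST(C)={a}

FIRST(A) = ["a"]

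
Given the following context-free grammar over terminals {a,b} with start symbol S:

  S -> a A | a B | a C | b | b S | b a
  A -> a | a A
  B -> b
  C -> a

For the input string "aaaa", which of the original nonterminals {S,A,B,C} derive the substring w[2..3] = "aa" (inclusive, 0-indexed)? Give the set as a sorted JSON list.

CNF form of G:
  S -> T0 A | T0 B | T0 C | T1 S | T1 T0 | b
  A -> T0 A | a
  B -> b
  C -> a
  T0 -> a
  T1 -> b

Fill CYK table bottom-up (cells [i..j] with 2 ≤ i ≤ j ≤ 3 only):
  [2..2]={A,C,T0}  "a"  orig:{A,C}
  [3..3]={A,C,T0}  "a"  orig:{A,C}
  [2..3]={A,S}  "aa"

Original NTs in T[2,3] deriving "aa": ["A", "S"]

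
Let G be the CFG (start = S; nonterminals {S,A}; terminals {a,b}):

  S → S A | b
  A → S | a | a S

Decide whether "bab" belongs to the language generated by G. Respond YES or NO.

CNF form of G:
  S -> S A | b
  A -> S A | T0 S | a | b
  T0 -> a

CYK table (by increasing span):
  T[0,0] 'b' = {A,S}
  T[1,1] 'a' = {A,T0}  orig:{A}
  T[2,2] 'b' = {A,S}
  T[0,1] 'ba' = {A,S}
  T[1,2] 'ab' = {A}
  T[0,2] 'bab' = {A,S}

S ∈ T[0,2] ⇒ YES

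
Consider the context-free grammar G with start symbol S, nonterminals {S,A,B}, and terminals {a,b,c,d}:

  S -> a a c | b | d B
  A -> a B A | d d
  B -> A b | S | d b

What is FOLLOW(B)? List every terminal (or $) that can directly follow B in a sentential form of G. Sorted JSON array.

FIRST iteration:
[1]
  A via A→a B A: +{a}
  A via A→d d: +{d}
  B via B→A b: +{a,d}
  S via S→a a c: +{a}
  S via S→b: +{b}
  S via S→d B: +{d}
  S: {a,b,d}  A: {a,d}  B: {a,d}
[2]
  B via B→S: +{b}
  S: {a,b,d}  A: {a,d}  B: {a,b,d}
[3] (no change)
  S: {a,b,d}  A: {a,d}  B: {a,b,d}

FOLLOW iteration:
initialize: $ ∈ FOLLOW(S)
iter 1:
  A→a B A: FOLLOW(B) ⊇ FIRST(A) = {a,d}; new: +{a,d}
  B→A b: FOLLOW(A) ⊇ FIRST(b) = {b}; new: +{b}
  B→S: FOLLOW(S) ⊇ FOLLOW(B) ⊇ {a,d}; new: +{a,d}
  S→d B: FOLLOW(B) ⊇ FOLLOW(S) ⊇ {$,a,d}; new: +{$}
  S: {$,a,d}  A: {b}  B: {$,a,d}
iter 2: — fixpoint
  S: {$,a,d}  A: {b}  B: {$,a,d}

FOLLOW(B) = ["$", "a", "d"]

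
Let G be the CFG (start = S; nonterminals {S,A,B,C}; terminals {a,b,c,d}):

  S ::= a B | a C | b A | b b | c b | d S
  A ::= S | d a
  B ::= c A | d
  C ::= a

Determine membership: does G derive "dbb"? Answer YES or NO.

CNF form of G:
  S -> T0 B | T0 C | T1 A | T1 T1 | T2 T1 | T3 S
  A -> T0 B | T0 C | T1 A | T1 T1 | T2 T1 | T3 S | T3 T0
  B -> T2 A | d
  C -> a
  T0 -> a
  T1 -> b
  T2 -> c
  T3 -> d

CYK fill:
  cell(0,0) d: {B,T3}  orig:{B}
  cell(1,1) b: {T1}  orig:{}
  cell(2,2) b: {T1}  orig:{}
  cell(0,1) db: ∅
  cell(1,2) bb: {A,S}
  cell(0,2) dbb: {A,S}

S ∈ T[0,2] ⇒ YES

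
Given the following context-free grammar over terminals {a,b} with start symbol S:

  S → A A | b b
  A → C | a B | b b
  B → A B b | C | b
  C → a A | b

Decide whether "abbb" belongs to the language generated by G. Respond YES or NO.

CNF form of G:
  S -> A A | T1 T1
  A -> T0 A | T0 B | T1 T1 | b
  B -> A X2 | T0 A | b
  C -> T0 A | b
  T0 -> a
  T1 -> b
  X2 -> B T1

CYK table (by increasing span):
  [0..0]={T0}  "a"  orig:{}
  [1..1]={A,B,C,T1}  "b"  orig:{A,B,C}
  [2..2]={A,B,C,T1}  "b"  orig:{A,B,C}
  [3..3]={A,B,C,T1}  "b"  orig:{A,B,C}
  [0..1]={A,B,C}  "ab"
  [1..2]={A,S,X2}  "bb"  orig:{A,S}
  [2..3]={A,S,X2}  "bb"  orig:{A,S}
  [0..2]={A,B,C,S,X2}  "abb"  orig:{A,B,C,S}
  [1..3]={B,S}  "bbb"
  [0..3]={A,B,S,X2}  "abbb"  orig:{A,B,S}

S ∈ T[0,3] ⇒ YES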